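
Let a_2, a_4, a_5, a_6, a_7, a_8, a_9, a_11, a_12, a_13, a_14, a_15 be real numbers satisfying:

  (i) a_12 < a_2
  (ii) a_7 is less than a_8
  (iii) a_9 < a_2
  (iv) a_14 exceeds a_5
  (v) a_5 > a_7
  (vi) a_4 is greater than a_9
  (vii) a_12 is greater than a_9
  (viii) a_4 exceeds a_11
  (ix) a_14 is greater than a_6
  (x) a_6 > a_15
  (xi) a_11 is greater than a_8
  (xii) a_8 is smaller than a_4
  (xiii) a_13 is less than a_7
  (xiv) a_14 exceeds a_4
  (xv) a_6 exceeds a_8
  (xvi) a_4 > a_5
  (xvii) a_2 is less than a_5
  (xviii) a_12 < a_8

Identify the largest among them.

a_14

a_13 is not greatest since a_13 < a_7; a_15 is not greatest since a_15 < a_6; a_7 is not greatest since a_7 < a_5; a_9 is not greatest since a_9 < a_12; a_12 is not greatest since a_12 < a_2; a_8 is not greatest since a_8 < a_11; a_2 is not greatest since a_2 < a_5; a_5 is not greatest since a_5 < a_4; a_11 is not greatest since a_11 < a_4; a_6 is not greatest since a_6 < a_14; a_4 is not greatest since a_4 < a_14.
Only a_14 has nothing above it, so a_14 is the largest.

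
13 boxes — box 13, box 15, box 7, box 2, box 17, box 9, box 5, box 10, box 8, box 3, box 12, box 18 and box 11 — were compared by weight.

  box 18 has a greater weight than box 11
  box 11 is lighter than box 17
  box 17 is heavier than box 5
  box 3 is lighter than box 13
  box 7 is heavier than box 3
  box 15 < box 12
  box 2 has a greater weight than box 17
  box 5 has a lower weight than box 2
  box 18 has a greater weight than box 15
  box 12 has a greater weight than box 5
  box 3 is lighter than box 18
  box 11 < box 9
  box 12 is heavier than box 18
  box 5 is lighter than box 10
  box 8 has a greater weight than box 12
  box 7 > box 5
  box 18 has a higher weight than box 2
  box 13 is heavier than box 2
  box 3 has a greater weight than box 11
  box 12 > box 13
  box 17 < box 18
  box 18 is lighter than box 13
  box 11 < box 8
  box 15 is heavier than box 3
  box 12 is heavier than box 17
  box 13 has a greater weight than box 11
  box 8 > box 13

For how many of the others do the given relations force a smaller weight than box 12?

8

From box 12 the given relations immediately reach box 5, box 17, box 15, box 18, box 13.
From those, box 11, box 3, box 2 — 8 in total.
No other element is forced below box 12 by the given relations, so the count is 8.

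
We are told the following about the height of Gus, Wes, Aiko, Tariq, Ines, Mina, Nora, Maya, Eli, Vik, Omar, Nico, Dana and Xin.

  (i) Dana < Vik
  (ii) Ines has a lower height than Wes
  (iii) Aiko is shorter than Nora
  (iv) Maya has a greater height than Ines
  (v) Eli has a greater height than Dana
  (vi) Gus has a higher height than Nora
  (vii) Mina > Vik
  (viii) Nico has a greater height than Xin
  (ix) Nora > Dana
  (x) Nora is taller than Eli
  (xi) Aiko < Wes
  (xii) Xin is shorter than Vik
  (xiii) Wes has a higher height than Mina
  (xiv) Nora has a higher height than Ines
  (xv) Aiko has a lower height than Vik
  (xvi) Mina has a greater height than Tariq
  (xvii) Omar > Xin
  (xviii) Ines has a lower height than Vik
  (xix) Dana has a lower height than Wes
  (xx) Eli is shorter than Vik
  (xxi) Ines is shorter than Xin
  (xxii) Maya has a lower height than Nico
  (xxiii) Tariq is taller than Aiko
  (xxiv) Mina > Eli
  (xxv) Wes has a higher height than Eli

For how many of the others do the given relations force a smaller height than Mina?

The elements the relations force below Mina are Dana, Ines, Aiko, Eli, Xin, Vik, Tariq — no chain reaches any other.
That is 7.

7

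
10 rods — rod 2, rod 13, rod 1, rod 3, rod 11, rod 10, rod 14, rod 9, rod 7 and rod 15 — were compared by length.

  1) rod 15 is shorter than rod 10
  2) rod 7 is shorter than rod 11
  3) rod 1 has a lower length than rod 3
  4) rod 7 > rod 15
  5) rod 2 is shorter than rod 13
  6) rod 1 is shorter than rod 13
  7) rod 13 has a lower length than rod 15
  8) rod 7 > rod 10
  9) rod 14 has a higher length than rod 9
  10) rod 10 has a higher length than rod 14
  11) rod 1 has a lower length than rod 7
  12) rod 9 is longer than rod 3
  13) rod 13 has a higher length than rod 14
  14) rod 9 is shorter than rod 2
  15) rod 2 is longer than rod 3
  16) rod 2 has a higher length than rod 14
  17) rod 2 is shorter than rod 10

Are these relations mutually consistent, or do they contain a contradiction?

consistent

Every relation is compatible with rod 1 < rod 3 < rod 9 < rod 14 < rod 2 < rod 13 < rod 15 < rod 10 < rod 7 < rod 11; the set is consistent.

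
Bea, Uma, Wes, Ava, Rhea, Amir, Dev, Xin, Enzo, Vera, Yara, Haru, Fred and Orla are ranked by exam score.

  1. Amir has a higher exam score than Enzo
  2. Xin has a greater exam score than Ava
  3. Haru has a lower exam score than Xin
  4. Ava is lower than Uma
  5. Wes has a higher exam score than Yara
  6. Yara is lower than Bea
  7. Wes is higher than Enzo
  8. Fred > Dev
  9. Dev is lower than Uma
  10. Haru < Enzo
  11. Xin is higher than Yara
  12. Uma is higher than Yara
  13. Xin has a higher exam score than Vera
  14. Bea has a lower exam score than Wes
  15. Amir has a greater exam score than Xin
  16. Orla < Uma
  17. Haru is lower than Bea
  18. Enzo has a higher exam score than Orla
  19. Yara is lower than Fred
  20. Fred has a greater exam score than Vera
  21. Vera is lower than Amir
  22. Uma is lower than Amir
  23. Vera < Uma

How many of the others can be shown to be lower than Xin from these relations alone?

4

Directly below Xin: Ava, Haru, Yara, Vera.
Nothing else is reachable below Xin; 4 in all.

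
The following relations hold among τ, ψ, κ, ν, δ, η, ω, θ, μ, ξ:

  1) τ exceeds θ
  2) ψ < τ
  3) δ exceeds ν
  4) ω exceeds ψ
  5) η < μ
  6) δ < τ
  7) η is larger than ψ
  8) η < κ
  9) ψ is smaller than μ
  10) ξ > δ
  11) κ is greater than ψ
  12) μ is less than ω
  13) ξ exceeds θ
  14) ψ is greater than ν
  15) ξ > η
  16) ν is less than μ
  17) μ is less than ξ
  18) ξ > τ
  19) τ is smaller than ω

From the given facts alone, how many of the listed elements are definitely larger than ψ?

6

Directly above ψ: η, τ, κ, μ, ω.
One step further: ξ (6 so far).
No other element is forced above ψ by the given relations, so the count is 6.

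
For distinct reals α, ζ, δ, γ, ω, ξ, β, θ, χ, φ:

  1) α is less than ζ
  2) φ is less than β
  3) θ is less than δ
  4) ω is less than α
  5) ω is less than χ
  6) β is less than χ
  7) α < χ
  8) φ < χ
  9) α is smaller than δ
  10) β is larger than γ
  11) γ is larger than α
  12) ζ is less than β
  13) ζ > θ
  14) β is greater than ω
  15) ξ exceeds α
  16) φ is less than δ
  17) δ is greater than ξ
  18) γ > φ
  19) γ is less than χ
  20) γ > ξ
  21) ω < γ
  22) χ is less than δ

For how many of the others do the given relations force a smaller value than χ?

8

The elements the relations force below χ are ω, φ, α, θ, ξ, γ, ζ, β — no chain reaches any other.
That is 8.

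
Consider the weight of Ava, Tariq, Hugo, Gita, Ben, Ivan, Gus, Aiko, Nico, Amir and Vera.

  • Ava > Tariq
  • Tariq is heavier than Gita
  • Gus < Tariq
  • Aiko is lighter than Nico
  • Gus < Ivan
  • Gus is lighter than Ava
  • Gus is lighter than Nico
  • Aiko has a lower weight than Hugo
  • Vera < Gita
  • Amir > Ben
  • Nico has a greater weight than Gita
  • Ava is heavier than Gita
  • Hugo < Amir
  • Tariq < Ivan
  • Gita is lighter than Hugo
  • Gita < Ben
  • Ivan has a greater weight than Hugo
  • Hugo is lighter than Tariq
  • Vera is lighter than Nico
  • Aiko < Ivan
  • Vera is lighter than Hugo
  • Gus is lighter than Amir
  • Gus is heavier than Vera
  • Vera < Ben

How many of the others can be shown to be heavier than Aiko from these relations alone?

6

The elements the relations force above Aiko are Hugo, Nico, Tariq, Ivan, Ava, Amir — no chain reaches any other.
That is 6.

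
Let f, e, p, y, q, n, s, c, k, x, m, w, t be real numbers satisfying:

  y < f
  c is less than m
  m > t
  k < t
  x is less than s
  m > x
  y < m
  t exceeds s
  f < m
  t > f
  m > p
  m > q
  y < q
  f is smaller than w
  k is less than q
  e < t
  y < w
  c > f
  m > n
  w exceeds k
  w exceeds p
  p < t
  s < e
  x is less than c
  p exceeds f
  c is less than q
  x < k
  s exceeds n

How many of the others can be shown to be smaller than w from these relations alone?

From w the given relations immediately reach y, f, k, p.
From those, x — 5 in total.
Nothing else is reachable below w; 5 in all.

5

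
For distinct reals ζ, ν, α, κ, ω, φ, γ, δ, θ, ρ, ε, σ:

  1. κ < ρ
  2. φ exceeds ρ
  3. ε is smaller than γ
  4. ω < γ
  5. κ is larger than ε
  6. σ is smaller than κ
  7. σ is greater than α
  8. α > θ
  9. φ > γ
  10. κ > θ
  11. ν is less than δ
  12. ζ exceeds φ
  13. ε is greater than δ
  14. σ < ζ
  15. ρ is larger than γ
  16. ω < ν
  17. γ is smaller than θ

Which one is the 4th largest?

The consecutive relations fix a unique order: ω < ν < δ < ε < γ < θ < α < σ < κ < ρ < φ < ζ.
The 4th largest is κ.

κ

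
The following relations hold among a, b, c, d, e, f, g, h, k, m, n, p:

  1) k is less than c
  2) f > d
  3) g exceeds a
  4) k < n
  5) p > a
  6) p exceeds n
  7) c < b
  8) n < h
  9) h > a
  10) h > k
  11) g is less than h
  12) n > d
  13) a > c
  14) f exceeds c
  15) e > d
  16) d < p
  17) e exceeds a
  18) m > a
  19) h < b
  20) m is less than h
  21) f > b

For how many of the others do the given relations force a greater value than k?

The elements the relations force above k are c, a, g, m, n, p, h, b, e, f — no chain reaches any other.
That is 10.

10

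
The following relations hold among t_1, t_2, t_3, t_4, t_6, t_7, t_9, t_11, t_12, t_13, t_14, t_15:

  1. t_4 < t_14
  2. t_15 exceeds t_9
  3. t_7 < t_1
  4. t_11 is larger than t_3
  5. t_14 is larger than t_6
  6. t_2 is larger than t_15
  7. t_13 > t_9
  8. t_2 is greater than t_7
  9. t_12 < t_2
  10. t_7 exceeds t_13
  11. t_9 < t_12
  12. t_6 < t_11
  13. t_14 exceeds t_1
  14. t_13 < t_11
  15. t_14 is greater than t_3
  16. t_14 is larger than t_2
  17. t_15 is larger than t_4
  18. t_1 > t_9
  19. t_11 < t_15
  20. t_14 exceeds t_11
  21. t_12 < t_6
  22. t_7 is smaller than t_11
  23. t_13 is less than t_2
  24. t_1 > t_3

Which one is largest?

t_3 is not greatest since t_3 < t_14; t_9 is not greatest since t_9 < t_13; t_12 is not greatest since t_12 < t_6; t_13 is not greatest since t_13 < t_2; t_6 is not greatest since t_6 < t_11; t_7 is not greatest since t_7 < t_1; t_11 is not greatest since t_11 < t_14; t_1 is not greatest since t_1 < t_14; t_4 is not greatest since t_4 < t_15; t_15 is not greatest since t_15 < t_2; t_2 is not greatest since t_2 < t_14.
Only t_14 has nothing above it, so t_14 is the largest.

t_14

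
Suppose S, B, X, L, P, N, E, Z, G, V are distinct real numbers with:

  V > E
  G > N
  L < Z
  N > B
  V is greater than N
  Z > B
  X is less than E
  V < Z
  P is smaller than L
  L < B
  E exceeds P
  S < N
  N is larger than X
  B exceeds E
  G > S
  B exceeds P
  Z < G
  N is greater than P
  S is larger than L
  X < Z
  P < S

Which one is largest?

P is not greatest since P < L; X is not greatest since X < N; L is not greatest since L < B; S is not greatest since S < G; E is not greatest since E < B; B is not greatest since B < N; N is not greatest since N < V; V is not greatest since V < Z; Z is not greatest since Z < G.
Only G has nothing above it, so G is the largest.

G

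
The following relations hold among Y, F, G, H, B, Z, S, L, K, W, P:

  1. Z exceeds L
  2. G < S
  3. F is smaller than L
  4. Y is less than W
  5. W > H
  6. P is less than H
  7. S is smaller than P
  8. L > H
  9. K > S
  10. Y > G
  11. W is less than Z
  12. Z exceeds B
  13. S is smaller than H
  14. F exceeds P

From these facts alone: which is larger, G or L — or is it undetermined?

Chaining the given relations: G < S < P < H < L.
So L is larger.

L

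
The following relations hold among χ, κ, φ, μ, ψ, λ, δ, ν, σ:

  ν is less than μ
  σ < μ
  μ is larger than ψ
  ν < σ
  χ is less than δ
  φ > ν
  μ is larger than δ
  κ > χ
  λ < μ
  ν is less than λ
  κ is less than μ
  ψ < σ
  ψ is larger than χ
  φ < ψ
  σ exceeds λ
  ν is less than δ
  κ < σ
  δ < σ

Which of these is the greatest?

μ

χ is not greatest since χ < κ; ν is not greatest since ν < φ; φ is not greatest since φ < ψ; δ is not greatest since δ < μ; κ is not greatest since κ < μ; ψ is not greatest since ψ < μ; λ is not greatest since λ < μ; σ is not greatest since σ < μ.
Only μ has nothing above it, so μ is the greatest.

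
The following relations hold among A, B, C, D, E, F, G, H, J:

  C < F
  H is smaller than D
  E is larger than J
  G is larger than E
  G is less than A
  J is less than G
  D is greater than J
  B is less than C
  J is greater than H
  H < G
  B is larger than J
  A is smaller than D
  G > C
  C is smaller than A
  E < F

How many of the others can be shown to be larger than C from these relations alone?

4

The elements the relations force above C are G, A, D, F — no chain reaches any other.
That is 4.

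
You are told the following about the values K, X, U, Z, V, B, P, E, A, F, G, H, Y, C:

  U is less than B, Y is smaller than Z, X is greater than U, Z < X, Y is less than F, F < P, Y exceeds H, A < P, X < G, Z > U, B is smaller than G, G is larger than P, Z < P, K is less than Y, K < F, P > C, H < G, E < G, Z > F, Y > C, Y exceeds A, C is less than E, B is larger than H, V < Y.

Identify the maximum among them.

Chaining downward from G: directly below it, E, H, B, X, P; then C, U, A, F, Z; then K, Y; then V.
That covers every other element, and nothing is given above G, so G is the maximum.

G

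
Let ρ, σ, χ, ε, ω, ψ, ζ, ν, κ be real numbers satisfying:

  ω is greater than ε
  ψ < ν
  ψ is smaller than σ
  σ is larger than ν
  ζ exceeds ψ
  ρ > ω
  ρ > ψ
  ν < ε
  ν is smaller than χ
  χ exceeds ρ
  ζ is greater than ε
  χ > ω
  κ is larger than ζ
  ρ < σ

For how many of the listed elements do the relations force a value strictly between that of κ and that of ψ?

The relations place ψ below κ. An element lies strictly between them when it is forced above ψ and also forced below κ.
Above ψ: {ν, ε, ω, ρ, ζ, σ, χ}. Below κ: {ν, ε, ζ}.
Intersection: {ν, ε, ζ} — 3.

3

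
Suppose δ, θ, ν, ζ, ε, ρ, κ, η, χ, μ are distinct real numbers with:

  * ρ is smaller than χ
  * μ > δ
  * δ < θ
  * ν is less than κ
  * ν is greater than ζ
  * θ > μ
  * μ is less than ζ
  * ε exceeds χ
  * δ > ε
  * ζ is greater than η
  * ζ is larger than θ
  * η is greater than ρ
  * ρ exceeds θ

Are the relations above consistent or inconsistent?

inconsistent

Chaining the given relations yields χ < ε < δ < μ < θ < ρ, so χ < ρ. But one relation states ρ < χ. These cannot both hold.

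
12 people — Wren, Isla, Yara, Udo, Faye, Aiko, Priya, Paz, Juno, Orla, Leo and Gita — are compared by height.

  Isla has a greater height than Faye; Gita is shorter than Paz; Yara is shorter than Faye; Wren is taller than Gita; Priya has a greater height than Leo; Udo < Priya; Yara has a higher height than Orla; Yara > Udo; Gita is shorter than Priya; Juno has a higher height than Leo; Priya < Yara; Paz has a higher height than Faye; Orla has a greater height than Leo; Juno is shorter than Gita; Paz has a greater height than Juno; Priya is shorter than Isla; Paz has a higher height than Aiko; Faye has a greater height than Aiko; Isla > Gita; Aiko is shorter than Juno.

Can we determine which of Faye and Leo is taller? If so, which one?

The relevant relations are Leo < Juno; Juno < Gita; Gita < Priya; Priya < Yara; Yara < Faye.
Together: Leo < Juno < Gita < Priya < Yara < Faye.
So Faye is taller.

Faye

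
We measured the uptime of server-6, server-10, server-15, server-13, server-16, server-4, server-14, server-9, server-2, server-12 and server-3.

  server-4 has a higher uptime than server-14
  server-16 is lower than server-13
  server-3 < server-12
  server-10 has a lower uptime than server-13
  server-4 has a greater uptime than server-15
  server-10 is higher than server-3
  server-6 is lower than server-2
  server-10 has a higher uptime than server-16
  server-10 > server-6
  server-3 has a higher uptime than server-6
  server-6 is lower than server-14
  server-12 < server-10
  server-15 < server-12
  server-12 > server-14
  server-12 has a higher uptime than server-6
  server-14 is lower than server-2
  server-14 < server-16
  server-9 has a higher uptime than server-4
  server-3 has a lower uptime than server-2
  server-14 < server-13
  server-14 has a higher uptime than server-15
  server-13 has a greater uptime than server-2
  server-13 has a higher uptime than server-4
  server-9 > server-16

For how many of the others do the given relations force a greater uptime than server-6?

9

From server-6 the given relations immediately reach server-14, server-3, server-12, server-10, server-2.
From those, server-4, server-16, server-13 — 8 in total.
From those, server-9 — 9 in total.
Nothing else is reachable above server-6; 9 in all.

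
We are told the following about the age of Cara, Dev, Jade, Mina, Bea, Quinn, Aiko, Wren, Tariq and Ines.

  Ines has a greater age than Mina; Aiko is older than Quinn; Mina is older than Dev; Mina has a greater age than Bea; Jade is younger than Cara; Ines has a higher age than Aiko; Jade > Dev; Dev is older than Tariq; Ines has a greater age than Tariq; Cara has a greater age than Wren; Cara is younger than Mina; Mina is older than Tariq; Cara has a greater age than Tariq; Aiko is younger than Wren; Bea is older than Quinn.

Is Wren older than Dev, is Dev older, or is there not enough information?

undetermined

Following every chain through Dev: above Dev we get Jade, Cara, Mina, Ines; below Dev we get Tariq.
Wren is not reached, and no chain runs the other way from Wren to Dev.
So the given relations leave the order of Dev and Wren undetermined.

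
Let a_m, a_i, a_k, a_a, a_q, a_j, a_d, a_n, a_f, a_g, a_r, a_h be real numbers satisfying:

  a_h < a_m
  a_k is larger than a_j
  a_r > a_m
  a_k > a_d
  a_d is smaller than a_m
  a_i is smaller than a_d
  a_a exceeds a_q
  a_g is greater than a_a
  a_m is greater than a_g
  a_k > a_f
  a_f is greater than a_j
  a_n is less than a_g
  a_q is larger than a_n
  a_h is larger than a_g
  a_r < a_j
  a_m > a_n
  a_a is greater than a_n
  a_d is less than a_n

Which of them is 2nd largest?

a_f

Chaining the given pairs: a_i < a_d < a_n < a_q < a_a < a_g < a_h < a_m < a_r < a_j < a_f < a_k.
Counting 2 from the largest end gives a_f.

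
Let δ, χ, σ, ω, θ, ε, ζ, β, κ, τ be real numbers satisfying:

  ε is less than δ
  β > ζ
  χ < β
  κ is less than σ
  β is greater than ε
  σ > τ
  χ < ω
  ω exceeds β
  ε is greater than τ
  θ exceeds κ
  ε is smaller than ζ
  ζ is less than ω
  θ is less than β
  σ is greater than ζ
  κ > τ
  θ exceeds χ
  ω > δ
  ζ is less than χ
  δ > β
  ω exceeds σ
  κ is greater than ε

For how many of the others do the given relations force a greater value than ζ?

6

Directly above ζ: χ, σ, β, ω.
One step further: θ, δ (6 so far).
No other element is forced above ζ by the given relations, so the count is 6.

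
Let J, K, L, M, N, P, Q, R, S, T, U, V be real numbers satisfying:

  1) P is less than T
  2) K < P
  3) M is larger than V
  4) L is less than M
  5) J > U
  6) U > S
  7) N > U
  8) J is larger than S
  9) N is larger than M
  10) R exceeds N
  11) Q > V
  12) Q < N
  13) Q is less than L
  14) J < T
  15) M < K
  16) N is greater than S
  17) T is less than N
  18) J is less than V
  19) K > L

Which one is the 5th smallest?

The consecutive relations fix a unique order: S < U < J < V < Q < L < M < K < P < T < N < R.
The 5th smallest is Q.

Q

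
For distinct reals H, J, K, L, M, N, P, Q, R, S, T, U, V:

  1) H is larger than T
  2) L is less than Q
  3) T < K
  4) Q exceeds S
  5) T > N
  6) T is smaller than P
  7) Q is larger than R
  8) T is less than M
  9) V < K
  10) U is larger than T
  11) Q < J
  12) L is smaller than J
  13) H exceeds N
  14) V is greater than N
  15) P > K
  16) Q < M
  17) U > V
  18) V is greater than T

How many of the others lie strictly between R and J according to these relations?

1

Chaining upward from R reaches: Q, M.
Chaining downward from J reaches: L, S, Q.
Strictly between R and J are those in both lists: Q — 1 element.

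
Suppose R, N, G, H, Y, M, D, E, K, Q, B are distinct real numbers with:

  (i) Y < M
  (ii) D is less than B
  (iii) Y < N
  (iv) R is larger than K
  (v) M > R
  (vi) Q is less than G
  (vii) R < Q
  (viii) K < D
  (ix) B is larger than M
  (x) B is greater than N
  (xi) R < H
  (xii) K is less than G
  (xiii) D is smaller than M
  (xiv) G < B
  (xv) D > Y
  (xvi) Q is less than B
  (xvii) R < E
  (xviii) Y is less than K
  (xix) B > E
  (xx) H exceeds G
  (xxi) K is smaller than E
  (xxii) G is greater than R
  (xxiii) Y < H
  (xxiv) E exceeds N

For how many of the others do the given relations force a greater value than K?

From K the given relations immediately reach R, D, E, G.
From those, Q, M, H, B — 8 in total.
Nothing else is reachable above K; 8 in all.

8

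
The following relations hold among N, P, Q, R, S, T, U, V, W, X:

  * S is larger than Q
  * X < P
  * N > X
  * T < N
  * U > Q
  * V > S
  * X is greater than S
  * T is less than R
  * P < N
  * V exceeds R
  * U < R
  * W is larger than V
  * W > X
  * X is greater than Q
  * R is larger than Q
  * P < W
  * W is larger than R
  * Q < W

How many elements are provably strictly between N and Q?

3

Chaining upward from Q reaches: S, X, U, R, V, P, W.
Chaining downward from N reaches: S, T, X, P.
Strictly between Q and N are those in both lists: S, X, P — 3 elements.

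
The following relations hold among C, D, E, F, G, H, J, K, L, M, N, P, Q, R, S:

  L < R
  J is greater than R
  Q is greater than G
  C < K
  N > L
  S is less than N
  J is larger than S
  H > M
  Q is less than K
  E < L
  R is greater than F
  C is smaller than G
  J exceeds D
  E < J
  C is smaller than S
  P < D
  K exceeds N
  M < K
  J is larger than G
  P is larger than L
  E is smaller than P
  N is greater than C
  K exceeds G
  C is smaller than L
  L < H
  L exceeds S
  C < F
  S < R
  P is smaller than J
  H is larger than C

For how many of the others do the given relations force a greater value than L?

The elements the relations force above L are N, P, D, R, J, K, H — no chain reaches any other.
That is 7.

7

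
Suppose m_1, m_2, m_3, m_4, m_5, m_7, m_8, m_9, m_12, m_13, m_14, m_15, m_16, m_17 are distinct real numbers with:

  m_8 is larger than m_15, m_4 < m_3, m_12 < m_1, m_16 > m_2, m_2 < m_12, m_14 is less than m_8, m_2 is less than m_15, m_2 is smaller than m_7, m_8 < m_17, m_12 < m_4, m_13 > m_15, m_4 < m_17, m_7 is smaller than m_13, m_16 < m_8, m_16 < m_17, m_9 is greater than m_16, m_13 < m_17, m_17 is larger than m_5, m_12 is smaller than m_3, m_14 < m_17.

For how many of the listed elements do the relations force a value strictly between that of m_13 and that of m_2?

Chaining upward from m_2 reaches: m_16, m_12, m_4, m_9, m_15, m_8, m_3, m_7, m_1, m_17.
Chaining downward from m_13 reaches: m_15, m_7.
Strictly between m_2 and m_13 are those in both lists: m_15, m_7 — 2 elements.

2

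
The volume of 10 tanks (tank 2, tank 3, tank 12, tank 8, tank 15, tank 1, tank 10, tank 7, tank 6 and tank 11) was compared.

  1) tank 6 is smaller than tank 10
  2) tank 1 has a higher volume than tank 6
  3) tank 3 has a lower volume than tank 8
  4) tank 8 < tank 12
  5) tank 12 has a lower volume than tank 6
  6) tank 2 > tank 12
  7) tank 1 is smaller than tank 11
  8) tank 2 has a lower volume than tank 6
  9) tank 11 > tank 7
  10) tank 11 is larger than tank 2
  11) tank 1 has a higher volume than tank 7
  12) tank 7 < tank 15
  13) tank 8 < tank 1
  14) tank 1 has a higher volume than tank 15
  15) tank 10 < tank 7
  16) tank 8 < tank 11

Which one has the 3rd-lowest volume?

tank 12

The consecutive relations fix a unique order: tank 3 < tank 8 < tank 12 < tank 2 < tank 6 < tank 10 < tank 7 < tank 15 < tank 1 < tank 11.
The 3rd smallest is tank 12.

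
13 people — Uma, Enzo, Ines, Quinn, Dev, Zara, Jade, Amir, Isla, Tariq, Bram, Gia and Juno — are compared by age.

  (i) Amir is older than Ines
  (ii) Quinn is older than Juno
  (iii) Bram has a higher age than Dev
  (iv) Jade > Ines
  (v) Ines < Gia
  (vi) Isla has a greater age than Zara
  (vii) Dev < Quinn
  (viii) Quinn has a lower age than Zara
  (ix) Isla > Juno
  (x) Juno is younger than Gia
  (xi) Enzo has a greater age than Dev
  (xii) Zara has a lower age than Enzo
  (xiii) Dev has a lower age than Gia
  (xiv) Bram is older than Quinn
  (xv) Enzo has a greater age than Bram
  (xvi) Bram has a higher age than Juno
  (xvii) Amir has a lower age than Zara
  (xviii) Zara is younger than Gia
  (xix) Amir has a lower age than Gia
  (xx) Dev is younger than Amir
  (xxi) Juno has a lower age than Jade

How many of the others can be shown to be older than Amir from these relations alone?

4

Directly above Amir: Zara, Gia.
One step further: Isla, Enzo (4 so far).
Nothing else is reachable above Amir; 4 in all.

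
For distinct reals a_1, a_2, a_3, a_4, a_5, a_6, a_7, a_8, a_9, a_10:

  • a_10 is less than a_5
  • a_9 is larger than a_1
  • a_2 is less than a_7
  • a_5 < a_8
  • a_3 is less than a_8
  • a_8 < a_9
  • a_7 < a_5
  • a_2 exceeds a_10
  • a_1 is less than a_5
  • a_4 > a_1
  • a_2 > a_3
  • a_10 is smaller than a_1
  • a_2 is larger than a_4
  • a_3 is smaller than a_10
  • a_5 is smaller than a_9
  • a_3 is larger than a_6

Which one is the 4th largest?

a_7

Piecing the relations together gives one ordering: a_6 < a_3 < a_10 < a_1 < a_4 < a_2 < a_7 < a_5 < a_8 < a_9.
The 4th largest is a_7.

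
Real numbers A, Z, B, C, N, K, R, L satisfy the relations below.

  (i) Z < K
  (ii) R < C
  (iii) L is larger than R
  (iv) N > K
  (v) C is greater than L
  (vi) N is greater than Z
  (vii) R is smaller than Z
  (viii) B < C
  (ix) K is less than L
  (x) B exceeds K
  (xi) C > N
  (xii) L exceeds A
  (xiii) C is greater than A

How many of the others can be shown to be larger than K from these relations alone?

4

From K the given relations immediately reach L, B, N.
From those, C — 4 in total.
No other element is forced above K by the given relations, so the count is 4.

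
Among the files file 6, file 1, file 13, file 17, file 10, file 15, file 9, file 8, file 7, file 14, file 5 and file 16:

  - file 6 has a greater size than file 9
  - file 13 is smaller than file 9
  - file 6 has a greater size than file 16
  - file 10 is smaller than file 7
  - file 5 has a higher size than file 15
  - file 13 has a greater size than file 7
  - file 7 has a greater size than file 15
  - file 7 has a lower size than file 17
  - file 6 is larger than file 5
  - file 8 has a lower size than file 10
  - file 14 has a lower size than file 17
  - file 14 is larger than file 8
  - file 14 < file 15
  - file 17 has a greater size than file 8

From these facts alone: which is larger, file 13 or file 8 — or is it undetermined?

Chaining the given relations: file 8 < file 14 < file 15 < file 7 < file 13.
So file 13 is larger.

file 13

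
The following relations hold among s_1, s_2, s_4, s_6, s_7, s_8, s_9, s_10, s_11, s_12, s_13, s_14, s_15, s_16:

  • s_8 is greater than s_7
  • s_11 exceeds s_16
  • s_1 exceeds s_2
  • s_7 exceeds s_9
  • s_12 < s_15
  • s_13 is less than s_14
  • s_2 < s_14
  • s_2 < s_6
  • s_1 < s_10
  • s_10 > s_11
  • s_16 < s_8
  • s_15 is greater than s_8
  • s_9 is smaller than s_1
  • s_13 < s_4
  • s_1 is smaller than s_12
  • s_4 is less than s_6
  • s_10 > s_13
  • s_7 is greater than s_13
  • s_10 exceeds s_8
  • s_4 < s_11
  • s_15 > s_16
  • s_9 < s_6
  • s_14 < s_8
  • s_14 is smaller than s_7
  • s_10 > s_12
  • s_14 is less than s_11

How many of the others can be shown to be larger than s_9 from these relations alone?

7

The elements the relations force above s_9 are s_7, s_1, s_12, s_8, s_10, s_6, s_15 — no chain reaches any other.
That is 7.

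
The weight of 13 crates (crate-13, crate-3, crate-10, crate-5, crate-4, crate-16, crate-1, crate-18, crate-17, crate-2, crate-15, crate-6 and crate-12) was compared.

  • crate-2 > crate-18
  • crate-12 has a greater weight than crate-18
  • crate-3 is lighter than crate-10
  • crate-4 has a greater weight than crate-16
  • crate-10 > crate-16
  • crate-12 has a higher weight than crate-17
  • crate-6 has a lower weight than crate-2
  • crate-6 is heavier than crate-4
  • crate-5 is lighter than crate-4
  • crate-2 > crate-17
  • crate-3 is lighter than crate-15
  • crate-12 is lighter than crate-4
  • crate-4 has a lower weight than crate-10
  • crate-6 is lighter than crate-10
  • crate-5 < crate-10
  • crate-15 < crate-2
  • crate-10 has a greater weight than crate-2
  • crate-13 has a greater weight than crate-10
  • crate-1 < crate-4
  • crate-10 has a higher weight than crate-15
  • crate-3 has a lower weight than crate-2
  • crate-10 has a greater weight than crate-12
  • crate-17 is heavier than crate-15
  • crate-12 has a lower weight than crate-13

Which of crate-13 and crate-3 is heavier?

crate-13

crate-3 < crate-15 and crate-15 < crate-17 give crate-3 < crate-17.
Then crate-17 < crate-12 extends the chain to crate-12.
Then crate-12 < crate-4 extends the chain to crate-4.
With crate-4 < crate-6: crate-3 < crate-15 < crate-17 < crate-12 < crate-4 < crate-6.
With crate-6 < crate-2: crate-3 < crate-15 < crate-17 < crate-12 < crate-4 < crate-6 < crate-2.
With crate-2 < crate-10: crate-3 < crate-15 < crate-17 < crate-12 < crate-4 < crate-6 < crate-2 < crate-10.
Then crate-10 < crate-13 extends the chain to crate-13.
So crate-3 < crate-13; crate-13 is the heavier of the two.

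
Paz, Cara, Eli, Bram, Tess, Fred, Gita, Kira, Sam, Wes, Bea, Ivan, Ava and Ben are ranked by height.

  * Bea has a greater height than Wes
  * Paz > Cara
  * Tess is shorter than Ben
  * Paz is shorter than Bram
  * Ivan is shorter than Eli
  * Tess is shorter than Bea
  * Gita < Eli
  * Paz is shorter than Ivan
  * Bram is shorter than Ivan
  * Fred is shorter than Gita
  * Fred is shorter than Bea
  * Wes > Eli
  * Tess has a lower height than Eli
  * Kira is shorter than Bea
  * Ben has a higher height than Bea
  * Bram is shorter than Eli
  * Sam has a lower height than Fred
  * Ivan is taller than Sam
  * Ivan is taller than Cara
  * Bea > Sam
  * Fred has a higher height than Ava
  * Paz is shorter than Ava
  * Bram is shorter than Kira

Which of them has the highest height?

Chaining downward from Ben: directly below it, Tess, Bea; then Sam, Fred, Kira, Wes; then Ava, Bram, Eli; then Paz, Ivan, Gita; then Cara.
That covers every other element, and nothing is given above Ben, so Ben is the highest height.

Ben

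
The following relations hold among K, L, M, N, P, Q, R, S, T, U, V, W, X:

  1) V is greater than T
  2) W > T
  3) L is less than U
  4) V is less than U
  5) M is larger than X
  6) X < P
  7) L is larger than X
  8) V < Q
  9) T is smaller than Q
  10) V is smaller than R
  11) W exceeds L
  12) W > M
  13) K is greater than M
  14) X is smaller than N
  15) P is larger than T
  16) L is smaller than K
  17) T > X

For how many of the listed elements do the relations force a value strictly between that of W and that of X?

3

Chaining upward from X reaches: T, P, V, M, Q, L, N, K, U, R.
Chaining downward from W reaches: T, M, L.
Strictly between X and W are those in both lists: T, M, L — 3 elements.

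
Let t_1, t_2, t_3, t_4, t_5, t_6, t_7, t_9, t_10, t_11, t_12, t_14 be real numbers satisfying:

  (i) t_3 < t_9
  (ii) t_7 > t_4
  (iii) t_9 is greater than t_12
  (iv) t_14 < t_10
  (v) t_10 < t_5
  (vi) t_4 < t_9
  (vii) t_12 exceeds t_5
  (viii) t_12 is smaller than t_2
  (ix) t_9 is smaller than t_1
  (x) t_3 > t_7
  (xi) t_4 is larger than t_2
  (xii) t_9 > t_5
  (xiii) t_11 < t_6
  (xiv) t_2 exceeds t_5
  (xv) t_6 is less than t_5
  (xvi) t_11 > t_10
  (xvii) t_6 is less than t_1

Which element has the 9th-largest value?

The consecutive relations fix a unique order: t_14 < t_10 < t_11 < t_6 < t_5 < t_12 < t_2 < t_4 < t_7 < t_3 < t_9 < t_1.
The 9th largest is t_6.

t_6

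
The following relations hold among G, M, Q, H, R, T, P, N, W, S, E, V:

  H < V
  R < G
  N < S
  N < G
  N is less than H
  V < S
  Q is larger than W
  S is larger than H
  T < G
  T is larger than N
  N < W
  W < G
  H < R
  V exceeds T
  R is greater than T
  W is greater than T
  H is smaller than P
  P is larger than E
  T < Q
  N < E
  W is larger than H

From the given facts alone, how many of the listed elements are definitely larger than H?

From H the given relations immediately reach W, R, P, V, S.
From those, G, Q — 7 in total.
No other element is forced above H by the given relations, so the count is 7.

7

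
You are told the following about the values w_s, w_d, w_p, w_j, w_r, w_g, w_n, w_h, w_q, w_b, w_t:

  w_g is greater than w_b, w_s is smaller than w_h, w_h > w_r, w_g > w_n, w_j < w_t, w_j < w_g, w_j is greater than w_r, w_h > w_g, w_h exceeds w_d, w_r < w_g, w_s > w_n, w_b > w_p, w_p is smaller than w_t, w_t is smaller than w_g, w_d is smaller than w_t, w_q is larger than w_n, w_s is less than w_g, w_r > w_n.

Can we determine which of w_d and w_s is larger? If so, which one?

Following every chain through w_s: above w_s we get w_g, w_h; below w_s we get w_n.
w_d is not reached, and no chain runs the other way from w_d to w_s.
So the given relations leave the order of w_s and w_d undetermined.

undetermined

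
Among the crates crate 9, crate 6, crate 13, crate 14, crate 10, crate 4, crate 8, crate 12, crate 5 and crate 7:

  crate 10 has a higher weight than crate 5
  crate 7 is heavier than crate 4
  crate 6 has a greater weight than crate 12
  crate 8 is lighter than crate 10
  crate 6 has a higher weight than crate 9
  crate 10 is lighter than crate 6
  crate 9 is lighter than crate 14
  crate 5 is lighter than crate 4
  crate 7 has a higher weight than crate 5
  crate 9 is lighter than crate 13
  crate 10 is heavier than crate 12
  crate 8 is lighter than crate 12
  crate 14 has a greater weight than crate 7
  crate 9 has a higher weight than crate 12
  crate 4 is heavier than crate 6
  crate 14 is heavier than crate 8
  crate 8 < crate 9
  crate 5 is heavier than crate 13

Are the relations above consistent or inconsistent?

consistent

Every relation is compatible with crate 8 < crate 12 < crate 9 < crate 13 < crate 5 < crate 10 < crate 6 < crate 4 < crate 7 < crate 14; the set is consistent.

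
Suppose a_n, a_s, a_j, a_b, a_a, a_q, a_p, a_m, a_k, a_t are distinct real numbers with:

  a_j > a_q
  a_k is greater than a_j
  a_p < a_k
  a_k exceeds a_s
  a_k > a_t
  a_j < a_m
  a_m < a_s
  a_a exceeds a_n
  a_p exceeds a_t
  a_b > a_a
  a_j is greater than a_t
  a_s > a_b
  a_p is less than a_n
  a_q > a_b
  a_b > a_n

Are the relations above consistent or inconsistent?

Every relation is compatible with a_t < a_p < a_n < a_a < a_b < a_q < a_j < a_m < a_s < a_k; the set is consistent.

consistent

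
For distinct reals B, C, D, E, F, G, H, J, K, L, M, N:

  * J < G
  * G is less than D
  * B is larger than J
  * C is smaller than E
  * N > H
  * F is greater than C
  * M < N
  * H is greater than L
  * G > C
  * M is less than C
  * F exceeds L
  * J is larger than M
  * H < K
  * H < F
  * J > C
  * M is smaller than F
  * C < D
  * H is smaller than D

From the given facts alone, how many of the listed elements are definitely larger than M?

8

From M the given relations immediately reach C, J, F, N.
From those, E, G, D, B — 8 in total.
Nothing else is reachable above M; 8 in all.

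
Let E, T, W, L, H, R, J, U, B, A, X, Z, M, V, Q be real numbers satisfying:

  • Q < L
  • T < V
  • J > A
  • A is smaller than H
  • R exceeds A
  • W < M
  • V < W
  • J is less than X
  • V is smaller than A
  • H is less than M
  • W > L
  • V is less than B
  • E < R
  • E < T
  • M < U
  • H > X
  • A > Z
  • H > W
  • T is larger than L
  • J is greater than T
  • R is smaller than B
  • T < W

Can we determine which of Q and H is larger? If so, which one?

Chaining the given relations: Q < L < T < V < A < J < X < H.
So H is larger.

H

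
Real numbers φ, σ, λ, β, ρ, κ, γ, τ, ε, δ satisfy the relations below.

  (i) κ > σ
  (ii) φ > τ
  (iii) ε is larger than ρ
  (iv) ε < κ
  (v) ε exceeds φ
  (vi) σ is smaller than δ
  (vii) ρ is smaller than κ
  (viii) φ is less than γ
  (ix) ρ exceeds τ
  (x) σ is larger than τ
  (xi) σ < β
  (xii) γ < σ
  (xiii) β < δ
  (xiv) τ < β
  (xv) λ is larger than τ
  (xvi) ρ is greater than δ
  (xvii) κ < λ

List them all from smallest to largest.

τ < φ < γ < σ < β < δ < ρ < ε < κ < λ

Each adjacent pair is fixed by a given relation: τ < φ; φ < γ; γ < σ; σ < β; β < δ; δ < ρ; ρ < ε; ε < κ; κ < λ. Chaining them end to end gives the full order.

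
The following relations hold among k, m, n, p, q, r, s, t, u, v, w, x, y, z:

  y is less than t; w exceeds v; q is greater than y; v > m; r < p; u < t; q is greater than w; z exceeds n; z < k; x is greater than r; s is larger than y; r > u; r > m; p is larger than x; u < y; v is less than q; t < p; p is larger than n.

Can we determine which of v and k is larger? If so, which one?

undetermined

Following every chain through v: above v we get w, q; below v we get m.
k is not reached, and no chain runs the other way from k to v.
So the given relations leave the order of v and k undetermined.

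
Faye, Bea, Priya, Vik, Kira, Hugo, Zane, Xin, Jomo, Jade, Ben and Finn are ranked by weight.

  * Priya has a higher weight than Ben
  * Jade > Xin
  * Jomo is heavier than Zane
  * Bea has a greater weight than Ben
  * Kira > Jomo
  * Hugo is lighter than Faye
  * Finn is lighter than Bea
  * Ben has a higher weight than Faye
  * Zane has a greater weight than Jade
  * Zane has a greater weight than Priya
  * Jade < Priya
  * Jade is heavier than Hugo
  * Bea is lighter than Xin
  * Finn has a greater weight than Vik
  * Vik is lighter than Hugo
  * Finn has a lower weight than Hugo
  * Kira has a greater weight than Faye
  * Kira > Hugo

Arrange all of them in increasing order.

Nothing is placed below Vik, so it is least; from there Vik < Finn; Finn < Hugo; Hugo < Faye; Faye < Ben; Ben < Bea; Bea < Xin; Xin < Jade; Jade < Priya; Priya < Zane; Zane < Jomo; Jomo < Kira, each given directly.

Vik < Finn < Hugo < Faye < Ben < Bea < Xin < Jade < Priya < Zane < Jomo < Kira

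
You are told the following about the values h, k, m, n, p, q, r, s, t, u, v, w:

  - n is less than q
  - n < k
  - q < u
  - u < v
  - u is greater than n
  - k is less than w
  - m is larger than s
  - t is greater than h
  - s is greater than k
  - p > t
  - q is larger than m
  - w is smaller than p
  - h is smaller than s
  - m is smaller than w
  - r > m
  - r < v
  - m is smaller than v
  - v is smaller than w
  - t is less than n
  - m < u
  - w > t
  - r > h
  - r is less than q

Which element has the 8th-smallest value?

The consecutive relations fix a unique order: h < t < n < k < s < m < r < q < u < v < w < p.
The 8th smallest is q.

q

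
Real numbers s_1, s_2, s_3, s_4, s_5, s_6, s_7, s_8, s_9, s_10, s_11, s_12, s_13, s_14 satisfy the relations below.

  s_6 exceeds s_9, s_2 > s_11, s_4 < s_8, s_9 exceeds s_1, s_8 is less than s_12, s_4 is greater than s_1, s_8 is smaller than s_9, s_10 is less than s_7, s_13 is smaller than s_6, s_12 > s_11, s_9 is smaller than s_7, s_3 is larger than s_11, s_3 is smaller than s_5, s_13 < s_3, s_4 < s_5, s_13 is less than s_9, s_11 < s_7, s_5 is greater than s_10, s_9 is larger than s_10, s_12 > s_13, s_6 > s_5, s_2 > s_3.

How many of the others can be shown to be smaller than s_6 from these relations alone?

From s_6 the given relations immediately reach s_13, s_9, s_5.
From those, s_1, s_4, s_8, s_10, s_3 — 8 in total.
From those, s_11 — 9 in total.
Nothing else is reachable below s_6; 9 in all.

9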